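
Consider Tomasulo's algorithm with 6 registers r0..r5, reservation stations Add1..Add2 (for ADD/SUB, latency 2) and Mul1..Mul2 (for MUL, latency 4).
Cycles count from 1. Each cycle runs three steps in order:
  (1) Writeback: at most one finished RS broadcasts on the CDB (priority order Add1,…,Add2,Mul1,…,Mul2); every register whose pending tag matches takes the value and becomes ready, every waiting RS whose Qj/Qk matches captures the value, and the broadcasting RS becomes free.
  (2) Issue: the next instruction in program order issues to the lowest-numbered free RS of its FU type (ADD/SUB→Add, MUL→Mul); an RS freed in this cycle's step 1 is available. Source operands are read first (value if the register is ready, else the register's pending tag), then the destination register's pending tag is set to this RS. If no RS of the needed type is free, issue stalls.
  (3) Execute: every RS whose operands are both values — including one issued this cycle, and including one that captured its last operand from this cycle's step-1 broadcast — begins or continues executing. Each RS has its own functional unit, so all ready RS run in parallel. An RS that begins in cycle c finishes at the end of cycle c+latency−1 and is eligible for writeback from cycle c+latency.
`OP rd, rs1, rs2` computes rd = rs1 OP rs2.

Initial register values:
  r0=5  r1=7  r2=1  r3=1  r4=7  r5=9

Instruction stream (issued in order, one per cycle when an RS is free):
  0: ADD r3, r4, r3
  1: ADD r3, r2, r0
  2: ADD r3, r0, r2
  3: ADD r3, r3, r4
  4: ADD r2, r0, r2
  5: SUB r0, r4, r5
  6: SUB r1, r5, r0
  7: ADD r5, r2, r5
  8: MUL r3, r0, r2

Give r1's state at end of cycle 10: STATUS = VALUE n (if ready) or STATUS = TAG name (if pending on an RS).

  c1: issue ADD r3<-Add1  regs: r0:5,r1:7,r2:1,r3:Add1,r4:7,r5:9
  c2: issue ADD r3<-Add2  regs: r0:5,r1:7,r2:1,r3:Add2,r4:7,r5:9
  c3: CDB Add1=8; issue ADD r3<-Add1  regs: r0:5,r1:7,r2:1,r3:Add1,r4:7,r5:9
  c4: CDB Add2=6; issue ADD r3<-Add2  regs: r0:5,r1:7,r2:1,r3:Add2,r4:7,r5:9
  c5: CDB Add1=6; issue ADD r2<-Add1  regs: r0:5,r1:7,r2:Add1,r3:Add2,r4:7,r5:9
  c6: stall  regs: r0:5,r1:7,r2:Add1,r3:Add2,r4:7,r5:9
  c7: CDB Add1=6; issue SUB r0<-Add1  regs: r0:Add1,r1:7,r2:6,r3:Add2,r4:7,r5:9
  c8: CDB Add2=13; issue SUB r1<-Add2  regs: r0:Add1,r1:Add2,r2:6,r3:13,r4:7,r5:9
  c9: CDB Add1=-2; issue ADD r5<-Add1  regs: r0:-2,r1:Add2,r2:6,r3:13,r4:7,r5:Add1
  c10: issue MUL r3<-Mul1  regs: r0:-2,r1:Add2,r2:6,r3:Mul1,r4:7,r5:Add1

STATUS = TAG Add2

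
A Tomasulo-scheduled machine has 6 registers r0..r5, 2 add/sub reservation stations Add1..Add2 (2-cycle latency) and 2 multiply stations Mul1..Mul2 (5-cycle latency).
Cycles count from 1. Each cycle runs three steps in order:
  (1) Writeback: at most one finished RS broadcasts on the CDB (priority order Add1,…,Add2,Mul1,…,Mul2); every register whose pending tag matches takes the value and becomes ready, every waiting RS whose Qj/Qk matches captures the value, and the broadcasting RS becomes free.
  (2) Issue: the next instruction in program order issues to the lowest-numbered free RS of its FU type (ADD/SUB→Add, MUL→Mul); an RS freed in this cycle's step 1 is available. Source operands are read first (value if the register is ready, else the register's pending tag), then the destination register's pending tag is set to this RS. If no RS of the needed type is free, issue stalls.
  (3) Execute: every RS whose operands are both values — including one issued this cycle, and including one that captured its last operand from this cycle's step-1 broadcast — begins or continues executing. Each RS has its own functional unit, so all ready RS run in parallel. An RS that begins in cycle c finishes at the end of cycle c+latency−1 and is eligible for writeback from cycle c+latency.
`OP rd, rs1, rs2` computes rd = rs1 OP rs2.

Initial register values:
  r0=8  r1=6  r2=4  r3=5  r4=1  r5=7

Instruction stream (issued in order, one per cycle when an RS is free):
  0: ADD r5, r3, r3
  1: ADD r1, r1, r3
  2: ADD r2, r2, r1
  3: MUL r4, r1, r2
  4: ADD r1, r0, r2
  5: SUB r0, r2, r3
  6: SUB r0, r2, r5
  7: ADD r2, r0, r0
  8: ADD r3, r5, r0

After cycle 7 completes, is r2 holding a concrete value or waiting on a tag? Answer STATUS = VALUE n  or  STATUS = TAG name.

  c1: issue ADD r5<-Add1  regs: r0:8,r1:6,r2:4,r3:5,r4:1,r5:Add1
  c2: issue ADD r1<-Add2  regs: r0:8,r1:Add2,r2:4,r3:5,r4:1,r5:Add1
  c3: CDB Add1=10; issue ADD r2<-Add1  regs: r0:8,r1:Add2,r2:Add1,r3:5,r4:1,r5:10
  c4: CDB Add2=11; issue MUL r4<-Mul1  regs: r0:8,r1:11,r2:Add1,r3:5,r4:Mul1,r5:10
  c5: issue ADD r1<-Add2  regs: r0:8,r1:Add2,r2:Add1,r3:5,r4:Mul1,r5:10
  c6: CDB Add1=15; issue SUB r0<-Add1  regs: r0:Add1,r1:Add2,r2:15,r3:5,r4:Mul1,r5:10
  c7: stall  regs: r0:Add1,r1:Add2,r2:15,r3:5,r4:Mul1,r5:10

STATUS = VALUE 15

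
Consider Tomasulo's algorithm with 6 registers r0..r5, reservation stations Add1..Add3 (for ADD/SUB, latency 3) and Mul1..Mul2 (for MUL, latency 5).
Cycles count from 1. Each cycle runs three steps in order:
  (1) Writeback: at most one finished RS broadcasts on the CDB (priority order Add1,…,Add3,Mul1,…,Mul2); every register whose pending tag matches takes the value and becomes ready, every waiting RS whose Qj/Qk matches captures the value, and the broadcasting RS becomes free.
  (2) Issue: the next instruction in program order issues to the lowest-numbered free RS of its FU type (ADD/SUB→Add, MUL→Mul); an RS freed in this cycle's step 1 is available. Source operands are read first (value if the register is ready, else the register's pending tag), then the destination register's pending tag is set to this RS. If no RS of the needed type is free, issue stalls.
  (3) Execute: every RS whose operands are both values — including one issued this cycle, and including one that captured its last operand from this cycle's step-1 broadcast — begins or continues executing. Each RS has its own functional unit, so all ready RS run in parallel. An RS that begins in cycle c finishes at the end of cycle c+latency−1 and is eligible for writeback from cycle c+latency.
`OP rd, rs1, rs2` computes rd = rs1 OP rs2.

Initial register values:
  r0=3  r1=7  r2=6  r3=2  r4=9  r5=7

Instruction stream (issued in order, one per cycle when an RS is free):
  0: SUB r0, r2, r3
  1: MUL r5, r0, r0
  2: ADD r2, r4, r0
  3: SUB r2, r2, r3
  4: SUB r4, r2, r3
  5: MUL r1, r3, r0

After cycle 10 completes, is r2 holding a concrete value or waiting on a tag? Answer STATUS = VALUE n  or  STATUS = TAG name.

STATUS = VALUE 11

c1: issue SUB r0<-Add1 | r0:Add1,r1:7,r2:6,r3:2,r4:9,r5:7
c2: issue MUL r5<-Mul1 | r0:Add1,r1:7,r2:6,r3:2,r4:9,r5:Mul1
c3: issue ADD r2<-Add2 | r0:Add1,r1:7,r2:Add2,r3:2,r4:9,r5:Mul1
c4: CDB Add1=4; issue SUB r2<-Add1 | r0:4,r1:7,r2:Add1,r3:2,r4:9,r5:Mul1
c5: issue SUB r4<-Add3 | r0:4,r1:7,r2:Add1,r3:2,r4:Add3,r5:Mul1
c6: issue MUL r1<-Mul2 | r0:4,r1:Mul2,r2:Add1,r3:2,r4:Add3,r5:Mul1
c7: CDB Add2=13 | r0:4,r1:Mul2,r2:Add1,r3:2,r4:Add3,r5:Mul1
c8: - | r0:4,r1:Mul2,r2:Add1,r3:2,r4:Add3,r5:Mul1
c9: CDB Mul1=16 | r0:4,r1:Mul2,r2:Add1,r3:2,r4:Add3,r5:16
c10: CDB Add1=11 | r0:4,r1:Mul2,r2:11,r3:2,r4:Add3,r5:16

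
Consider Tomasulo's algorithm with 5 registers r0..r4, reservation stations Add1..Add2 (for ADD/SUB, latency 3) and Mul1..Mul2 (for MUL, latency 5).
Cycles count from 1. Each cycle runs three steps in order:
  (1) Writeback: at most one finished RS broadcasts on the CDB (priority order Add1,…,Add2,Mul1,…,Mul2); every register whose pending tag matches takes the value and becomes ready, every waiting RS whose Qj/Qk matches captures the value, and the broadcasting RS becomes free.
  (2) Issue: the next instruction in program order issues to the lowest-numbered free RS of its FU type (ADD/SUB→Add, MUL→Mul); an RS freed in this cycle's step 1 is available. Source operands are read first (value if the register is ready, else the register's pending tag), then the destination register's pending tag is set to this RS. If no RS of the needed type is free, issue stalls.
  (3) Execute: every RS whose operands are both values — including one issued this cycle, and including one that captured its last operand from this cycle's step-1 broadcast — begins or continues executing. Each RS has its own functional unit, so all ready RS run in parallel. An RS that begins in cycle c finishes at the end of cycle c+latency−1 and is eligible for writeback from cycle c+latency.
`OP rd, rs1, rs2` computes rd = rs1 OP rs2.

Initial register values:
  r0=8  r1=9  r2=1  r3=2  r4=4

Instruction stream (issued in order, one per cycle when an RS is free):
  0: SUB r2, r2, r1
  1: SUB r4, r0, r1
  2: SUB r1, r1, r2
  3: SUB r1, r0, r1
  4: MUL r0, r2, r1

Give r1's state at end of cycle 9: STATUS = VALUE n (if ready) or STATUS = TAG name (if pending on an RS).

STATUS = TAG Add2

c1: issue SUB r2<-Add1 | r0:8,r1:9,r2:Add1,r3:2,r4:4
c2: issue SUB r4<-Add2 | r0:8,r1:9,r2:Add1,r3:2,r4:Add2
c3: stall | r0:8,r1:9,r2:Add1,r3:2,r4:Add2
c4: CDB Add1=-8; issue SUB r1<-Add1 | r0:8,r1:Add1,r2:-8,r3:2,r4:Add2
c5: CDB Add2=-1; issue SUB r1<-Add2 | r0:8,r1:Add2,r2:-8,r3:2,r4:-1
c6: issue MUL r0<-Mul1 | r0:Mul1,r1:Add2,r2:-8,r3:2,r4:-1
c7: CDB Add1=17 | r0:Mul1,r1:Add2,r2:-8,r3:2,r4:-1
c8: - | r0:Mul1,r1:Add2,r2:-8,r3:2,r4:-1
c9: - | r0:Mul1,r1:Add2,r2:-8,r3:2,r4:-1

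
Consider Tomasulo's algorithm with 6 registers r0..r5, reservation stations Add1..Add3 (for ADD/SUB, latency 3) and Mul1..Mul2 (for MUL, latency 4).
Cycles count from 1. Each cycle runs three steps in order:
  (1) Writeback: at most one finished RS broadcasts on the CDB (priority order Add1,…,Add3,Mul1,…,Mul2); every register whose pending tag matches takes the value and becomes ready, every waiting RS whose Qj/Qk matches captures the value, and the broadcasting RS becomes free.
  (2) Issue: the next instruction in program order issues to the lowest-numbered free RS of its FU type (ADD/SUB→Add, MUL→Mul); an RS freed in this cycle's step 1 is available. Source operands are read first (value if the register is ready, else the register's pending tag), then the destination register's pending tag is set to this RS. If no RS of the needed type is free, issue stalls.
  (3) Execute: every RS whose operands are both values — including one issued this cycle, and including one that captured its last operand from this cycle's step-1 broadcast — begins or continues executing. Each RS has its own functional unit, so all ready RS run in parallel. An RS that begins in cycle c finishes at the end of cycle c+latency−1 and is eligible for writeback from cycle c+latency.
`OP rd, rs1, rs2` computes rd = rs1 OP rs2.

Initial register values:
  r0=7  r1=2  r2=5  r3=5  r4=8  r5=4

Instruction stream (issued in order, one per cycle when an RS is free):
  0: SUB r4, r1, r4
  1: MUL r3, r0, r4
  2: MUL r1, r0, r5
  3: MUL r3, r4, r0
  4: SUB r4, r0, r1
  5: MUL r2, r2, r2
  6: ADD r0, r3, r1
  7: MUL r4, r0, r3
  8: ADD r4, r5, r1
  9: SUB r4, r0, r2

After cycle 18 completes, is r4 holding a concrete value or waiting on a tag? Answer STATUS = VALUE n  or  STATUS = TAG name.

STATUS = VALUE -39

cycle 1: issue SUB r4<-Add1 // r0:7,r1:2,r2:5,r3:5,r4:Add1,r5:4
cycle 2: issue MUL r3<-Mul1 // r0:7,r1:2,r2:5,r3:Mul1,r4:Add1,r5:4
cycle 3: issue MUL r1<-Mul2 // r0:7,r1:Mul2,r2:5,r3:Mul1,r4:Add1,r5:4
cycle 4: CDB Add1=-6; stall // r0:7,r1:Mul2,r2:5,r3:Mul1,r4:-6,r5:4
cycle 5: stall // r0:7,r1:Mul2,r2:5,r3:Mul1,r4:-6,r5:4
cycle 6: stall // r0:7,r1:Mul2,r2:5,r3:Mul1,r4:-6,r5:4
cycle 7: CDB Mul2=28; issue MUL r3<-Mul2 // r0:7,r1:28,r2:5,r3:Mul2,r4:-6,r5:4
cycle 8: CDB Mul1=-42; issue SUB r4<-Add1 // r0:7,r1:28,r2:5,r3:Mul2,r4:Add1,r5:4
cycle 9: issue MUL r2<-Mul1 // r0:7,r1:28,r2:Mul1,r3:Mul2,r4:Add1,r5:4
cycle 10: issue ADD r0<-Add2 // r0:Add2,r1:28,r2:Mul1,r3:Mul2,r4:Add1,r5:4
cycle 11: CDB Add1=-21; stall // r0:Add2,r1:28,r2:Mul1,r3:Mul2,r4:-21,r5:4
cycle 12: CDB Mul2=-42; issue MUL r4<-Mul2 // r0:Add2,r1:28,r2:Mul1,r3:-42,r4:Mul2,r5:4
cycle 13: CDB Mul1=25; issue ADD r4<-Add1 // r0:Add2,r1:28,r2:25,r3:-42,r4:Add1,r5:4
cycle 14: issue SUB r4<-Add3 // r0:Add2,r1:28,r2:25,r3:-42,r4:Add3,r5:4
cycle 15: CDB Add2=-14 // r0:-14,r1:28,r2:25,r3:-42,r4:Add3,r5:4
cycle 16: CDB Add1=32 // r0:-14,r1:28,r2:25,r3:-42,r4:Add3,r5:4
cycle 17: - // r0:-14,r1:28,r2:25,r3:-42,r4:Add3,r5:4
cycle 18: CDB Add3=-39 // r0:-14,r1:28,r2:25,r3:-42,r4:-39,r5:4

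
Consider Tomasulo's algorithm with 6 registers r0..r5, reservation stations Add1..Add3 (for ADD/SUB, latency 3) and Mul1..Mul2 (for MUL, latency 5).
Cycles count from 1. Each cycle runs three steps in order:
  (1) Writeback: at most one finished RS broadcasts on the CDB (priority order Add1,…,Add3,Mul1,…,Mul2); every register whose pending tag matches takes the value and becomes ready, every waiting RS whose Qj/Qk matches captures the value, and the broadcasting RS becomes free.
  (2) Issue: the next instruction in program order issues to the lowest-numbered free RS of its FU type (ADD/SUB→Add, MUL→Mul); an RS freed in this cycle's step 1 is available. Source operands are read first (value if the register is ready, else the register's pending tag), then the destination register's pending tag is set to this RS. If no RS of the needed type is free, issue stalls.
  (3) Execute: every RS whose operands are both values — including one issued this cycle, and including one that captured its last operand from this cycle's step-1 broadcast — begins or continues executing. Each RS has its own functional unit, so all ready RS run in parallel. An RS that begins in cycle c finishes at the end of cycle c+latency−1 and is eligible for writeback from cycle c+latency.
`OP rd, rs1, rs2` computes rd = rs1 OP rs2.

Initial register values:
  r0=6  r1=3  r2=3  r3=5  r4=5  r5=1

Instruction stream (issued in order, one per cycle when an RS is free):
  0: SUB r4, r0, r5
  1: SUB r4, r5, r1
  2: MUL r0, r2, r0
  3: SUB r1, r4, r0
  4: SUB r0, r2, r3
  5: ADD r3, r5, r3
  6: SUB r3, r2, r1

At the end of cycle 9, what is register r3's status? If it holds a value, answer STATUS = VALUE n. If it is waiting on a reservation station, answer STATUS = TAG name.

STATUS = TAG Add2

  c1: issue SUB r4<-Add1  regs: r0:6,r1:3,r2:3,r3:5,r4:Add1,r5:1
  c2: issue SUB r4<-Add2  regs: r0:6,r1:3,r2:3,r3:5,r4:Add2,r5:1
  c3: issue MUL r0<-Mul1  regs: r0:Mul1,r1:3,r2:3,r3:5,r4:Add2,r5:1
  c4: CDB Add1=5; issue SUB r1<-Add1  regs: r0:Mul1,r1:Add1,r2:3,r3:5,r4:Add2,r5:1
  c5: CDB Add2=-2; issue SUB r0<-Add2  regs: r0:Add2,r1:Add1,r2:3,r3:5,r4:-2,r5:1
  c6: issue ADD r3<-Add3  regs: r0:Add2,r1:Add1,r2:3,r3:Add3,r4:-2,r5:1
  c7: stall  regs: r0:Add2,r1:Add1,r2:3,r3:Add3,r4:-2,r5:1
  c8: CDB Add2=-2; issue SUB r3<-Add2  regs: r0:-2,r1:Add1,r2:3,r3:Add2,r4:-2,r5:1
  c9: CDB Add3=6  regs: r0:-2,r1:Add1,r2:3,r3:Add2,r4:-2,r5:1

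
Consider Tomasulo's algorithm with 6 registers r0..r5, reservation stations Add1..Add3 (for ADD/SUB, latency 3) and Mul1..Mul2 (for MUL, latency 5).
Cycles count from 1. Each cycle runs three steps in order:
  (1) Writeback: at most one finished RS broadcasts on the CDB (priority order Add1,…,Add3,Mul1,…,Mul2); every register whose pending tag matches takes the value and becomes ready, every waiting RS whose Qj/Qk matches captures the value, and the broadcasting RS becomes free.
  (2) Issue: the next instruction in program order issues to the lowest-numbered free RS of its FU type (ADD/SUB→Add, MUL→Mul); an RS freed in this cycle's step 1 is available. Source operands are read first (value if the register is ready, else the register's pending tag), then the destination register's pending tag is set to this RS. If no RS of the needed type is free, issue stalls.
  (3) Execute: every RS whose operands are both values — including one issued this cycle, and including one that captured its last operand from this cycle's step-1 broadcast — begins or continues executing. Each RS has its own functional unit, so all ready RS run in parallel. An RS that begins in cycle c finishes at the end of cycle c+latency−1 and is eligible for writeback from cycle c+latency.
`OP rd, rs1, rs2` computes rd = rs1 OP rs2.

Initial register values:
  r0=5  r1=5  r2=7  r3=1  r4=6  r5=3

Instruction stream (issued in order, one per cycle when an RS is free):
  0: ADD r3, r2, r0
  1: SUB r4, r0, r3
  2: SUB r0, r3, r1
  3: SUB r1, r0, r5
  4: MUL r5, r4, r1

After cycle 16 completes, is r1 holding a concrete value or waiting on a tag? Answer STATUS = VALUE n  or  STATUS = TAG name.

STATUS = VALUE 4

cycle 1: issue ADD r3<-Add1 // r0:5,r1:5,r2:7,r3:Add1,r4:6,r5:3
cycle 2: issue SUB r4<-Add2 // r0:5,r1:5,r2:7,r3:Add1,r4:Add2,r5:3
cycle 3: issue SUB r0<-Add3 // r0:Add3,r1:5,r2:7,r3:Add1,r4:Add2,r5:3
cycle 4: CDB Add1=12; issue SUB r1<-Add1 // r0:Add3,r1:Add1,r2:7,r3:12,r4:Add2,r5:3
cycle 5: issue MUL r5<-Mul1 // r0:Add3,r1:Add1,r2:7,r3:12,r4:Add2,r5:Mul1
cycle 6: - // r0:Add3,r1:Add1,r2:7,r3:12,r4:Add2,r5:Mul1
cycle 7: CDB Add2=-7 // r0:Add3,r1:Add1,r2:7,r3:12,r4:-7,r5:Mul1
cycle 8: CDB Add3=7 // r0:7,r1:Add1,r2:7,r3:12,r4:-7,r5:Mul1
cycle 9: - // r0:7,r1:Add1,r2:7,r3:12,r4:-7,r5:Mul1
cycle 10: - // r0:7,r1:Add1,r2:7,r3:12,r4:-7,r5:Mul1
cycle 11: CDB Add1=4 // r0:7,r1:4,r2:7,r3:12,r4:-7,r5:Mul1
cycle 12: - // r0:7,r1:4,r2:7,r3:12,r4:-7,r5:Mul1
cycle 13: - // r0:7,r1:4,r2:7,r3:12,r4:-7,r5:Mul1
cycle 14: - // r0:7,r1:4,r2:7,r3:12,r4:-7,r5:Mul1
cycle 15: - // r0:7,r1:4,r2:7,r3:12,r4:-7,r5:Mul1
cycle 16: CDB Mul1=-28 // r0:7,r1:4,r2:7,r3:12,r4:-7,r5:-28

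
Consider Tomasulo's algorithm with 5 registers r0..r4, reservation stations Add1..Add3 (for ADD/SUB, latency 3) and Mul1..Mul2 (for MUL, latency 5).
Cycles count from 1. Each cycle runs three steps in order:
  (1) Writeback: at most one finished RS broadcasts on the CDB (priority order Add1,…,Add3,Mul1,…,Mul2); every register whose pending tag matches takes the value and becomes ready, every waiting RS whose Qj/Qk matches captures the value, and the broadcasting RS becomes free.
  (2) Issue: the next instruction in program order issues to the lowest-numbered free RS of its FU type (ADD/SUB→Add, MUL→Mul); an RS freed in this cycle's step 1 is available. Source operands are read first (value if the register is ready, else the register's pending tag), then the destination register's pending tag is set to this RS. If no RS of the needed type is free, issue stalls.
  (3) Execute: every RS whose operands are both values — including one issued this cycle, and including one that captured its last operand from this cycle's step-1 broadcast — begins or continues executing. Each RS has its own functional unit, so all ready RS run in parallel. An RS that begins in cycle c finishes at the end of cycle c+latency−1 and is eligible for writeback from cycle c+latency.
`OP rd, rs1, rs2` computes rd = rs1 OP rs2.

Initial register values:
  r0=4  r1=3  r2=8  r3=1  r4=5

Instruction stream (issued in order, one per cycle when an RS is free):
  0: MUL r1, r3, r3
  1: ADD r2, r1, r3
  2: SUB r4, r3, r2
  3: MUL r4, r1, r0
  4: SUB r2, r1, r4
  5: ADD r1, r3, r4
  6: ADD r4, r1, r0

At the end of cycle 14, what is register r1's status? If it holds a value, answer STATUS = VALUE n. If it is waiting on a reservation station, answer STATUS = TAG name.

c1: issue MUL r1<-Mul1 | r0:4,r1:Mul1,r2:8,r3:1,r4:5
c2: issue ADD r2<-Add1 | r0:4,r1:Mul1,r2:Add1,r3:1,r4:5
c3: issue SUB r4<-Add2 | r0:4,r1:Mul1,r2:Add1,r3:1,r4:Add2
c4: issue MUL r4<-Mul2 | r0:4,r1:Mul1,r2:Add1,r3:1,r4:Mul2
c5: issue SUB r2<-Add3 | r0:4,r1:Mul1,r2:Add3,r3:1,r4:Mul2
c6: CDB Mul1=1; stall | r0:4,r1:1,r2:Add3,r3:1,r4:Mul2
c7: stall | r0:4,r1:1,r2:Add3,r3:1,r4:Mul2
c8: stall | r0:4,r1:1,r2:Add3,r3:1,r4:Mul2
c9: CDB Add1=2; issue ADD r1<-Add1 | r0:4,r1:Add1,r2:Add3,r3:1,r4:Mul2
c10: stall | r0:4,r1:Add1,r2:Add3,r3:1,r4:Mul2
c11: CDB Mul2=4; stall | r0:4,r1:Add1,r2:Add3,r3:1,r4:4
c12: CDB Add2=-1; issue ADD r4<-Add2 | r0:4,r1:Add1,r2:Add3,r3:1,r4:Add2
c13: - | r0:4,r1:Add1,r2:Add3,r3:1,r4:Add2
c14: CDB Add1=5 | r0:4,r1:5,r2:Add3,r3:1,r4:Add2

STATUS = VALUE 5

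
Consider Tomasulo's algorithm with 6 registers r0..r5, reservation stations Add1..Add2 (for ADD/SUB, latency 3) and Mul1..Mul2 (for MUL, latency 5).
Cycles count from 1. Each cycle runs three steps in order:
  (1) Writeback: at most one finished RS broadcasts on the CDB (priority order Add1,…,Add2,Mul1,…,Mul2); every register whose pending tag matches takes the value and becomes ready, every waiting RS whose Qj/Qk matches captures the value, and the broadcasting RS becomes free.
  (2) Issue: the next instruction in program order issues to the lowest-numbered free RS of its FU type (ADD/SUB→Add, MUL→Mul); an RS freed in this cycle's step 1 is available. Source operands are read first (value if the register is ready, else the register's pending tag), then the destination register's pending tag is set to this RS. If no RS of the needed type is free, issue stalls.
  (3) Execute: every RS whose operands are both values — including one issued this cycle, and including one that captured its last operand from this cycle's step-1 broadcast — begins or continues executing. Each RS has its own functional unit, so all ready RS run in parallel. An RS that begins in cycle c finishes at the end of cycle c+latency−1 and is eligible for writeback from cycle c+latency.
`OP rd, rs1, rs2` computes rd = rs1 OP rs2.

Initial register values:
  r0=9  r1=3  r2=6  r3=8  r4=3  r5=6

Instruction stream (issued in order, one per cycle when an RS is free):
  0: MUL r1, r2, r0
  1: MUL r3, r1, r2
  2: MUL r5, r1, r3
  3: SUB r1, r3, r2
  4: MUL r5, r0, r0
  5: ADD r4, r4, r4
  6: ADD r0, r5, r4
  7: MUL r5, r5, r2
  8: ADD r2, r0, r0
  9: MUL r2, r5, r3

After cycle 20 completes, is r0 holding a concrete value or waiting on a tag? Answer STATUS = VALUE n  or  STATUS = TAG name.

STATUS = VALUE 87

cycle 1: issue MUL r1<-Mul1 // r0:9,r1:Mul1,r2:6,r3:8,r4:3,r5:6
cycle 2: issue MUL r3<-Mul2 // r0:9,r1:Mul1,r2:6,r3:Mul2,r4:3,r5:6
cycle 3: stall // r0:9,r1:Mul1,r2:6,r3:Mul2,r4:3,r5:6
cycle 4: stall // r0:9,r1:Mul1,r2:6,r3:Mul2,r4:3,r5:6
cycle 5: stall // r0:9,r1:Mul1,r2:6,r3:Mul2,r4:3,r5:6
cycle 6: CDB Mul1=54; issue MUL r5<-Mul1 // r0:9,r1:54,r2:6,r3:Mul2,r4:3,r5:Mul1
cycle 7: issue SUB r1<-Add1 // r0:9,r1:Add1,r2:6,r3:Mul2,r4:3,r5:Mul1
cycle 8: stall // r0:9,r1:Add1,r2:6,r3:Mul2,r4:3,r5:Mul1
cycle 9: stall // r0:9,r1:Add1,r2:6,r3:Mul2,r4:3,r5:Mul1
cycle 10: stall // r0:9,r1:Add1,r2:6,r3:Mul2,r4:3,r5:Mul1
cycle 11: CDB Mul2=324; issue MUL r5<-Mul2 // r0:9,r1:Add1,r2:6,r3:324,r4:3,r5:Mul2
cycle 12: issue ADD r4<-Add2 // r0:9,r1:Add1,r2:6,r3:324,r4:Add2,r5:Mul2
cycle 13: stall // r0:9,r1:Add1,r2:6,r3:324,r4:Add2,r5:Mul2
cycle 14: CDB Add1=318; issue ADD r0<-Add1 // r0:Add1,r1:318,r2:6,r3:324,r4:Add2,r5:Mul2
cycle 15: CDB Add2=6; stall // r0:Add1,r1:318,r2:6,r3:324,r4:6,r5:Mul2
cycle 16: CDB Mul1=17496; issue MUL r5<-Mul1 // r0:Add1,r1:318,r2:6,r3:324,r4:6,r5:Mul1
cycle 17: CDB Mul2=81; issue ADD r2<-Add2 // r0:Add1,r1:318,r2:Add2,r3:324,r4:6,r5:Mul1
cycle 18: issue MUL r2<-Mul2 // r0:Add1,r1:318,r2:Mul2,r3:324,r4:6,r5:Mul1
cycle 19: - // r0:Add1,r1:318,r2:Mul2,r3:324,r4:6,r5:Mul1
cycle 20: CDB Add1=87 // r0:87,r1:318,r2:Mul2,r3:324,r4:6,r5:Mul1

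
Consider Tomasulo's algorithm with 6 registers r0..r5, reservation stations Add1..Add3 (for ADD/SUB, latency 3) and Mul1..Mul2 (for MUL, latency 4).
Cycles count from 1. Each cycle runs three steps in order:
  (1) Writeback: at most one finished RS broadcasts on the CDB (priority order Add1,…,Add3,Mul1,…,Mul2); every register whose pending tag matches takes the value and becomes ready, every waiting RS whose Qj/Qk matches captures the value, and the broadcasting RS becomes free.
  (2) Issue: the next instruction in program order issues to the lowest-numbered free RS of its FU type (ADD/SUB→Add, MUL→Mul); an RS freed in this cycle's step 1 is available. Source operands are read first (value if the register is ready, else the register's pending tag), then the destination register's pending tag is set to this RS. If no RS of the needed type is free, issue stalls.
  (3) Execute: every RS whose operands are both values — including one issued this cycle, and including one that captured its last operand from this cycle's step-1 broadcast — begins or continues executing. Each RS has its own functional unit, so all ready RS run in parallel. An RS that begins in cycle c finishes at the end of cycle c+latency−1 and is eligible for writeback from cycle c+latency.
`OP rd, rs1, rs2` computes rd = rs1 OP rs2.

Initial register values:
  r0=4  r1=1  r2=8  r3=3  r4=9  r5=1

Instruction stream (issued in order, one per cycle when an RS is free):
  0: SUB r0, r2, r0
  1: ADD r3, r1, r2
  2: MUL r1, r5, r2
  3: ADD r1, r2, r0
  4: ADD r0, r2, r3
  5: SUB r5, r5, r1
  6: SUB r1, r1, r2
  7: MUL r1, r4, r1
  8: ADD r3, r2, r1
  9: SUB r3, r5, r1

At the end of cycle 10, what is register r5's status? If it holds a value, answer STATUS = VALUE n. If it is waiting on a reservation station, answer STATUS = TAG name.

STATUS = TAG Add3

  c1: issue SUB r0<-Add1  regs: r0:Add1,r1:1,r2:8,r3:3,r4:9,r5:1
  c2: issue ADD r3<-Add2  regs: r0:Add1,r1:1,r2:8,r3:Add2,r4:9,r5:1
  c3: issue MUL r1<-Mul1  regs: r0:Add1,r1:Mul1,r2:8,r3:Add2,r4:9,r5:1
  c4: CDB Add1=4; issue ADD r1<-Add1  regs: r0:4,r1:Add1,r2:8,r3:Add2,r4:9,r5:1
  c5: CDB Add2=9; issue ADD r0<-Add2  regs: r0:Add2,r1:Add1,r2:8,r3:9,r4:9,r5:1
  c6: issue SUB r5<-Add3  regs: r0:Add2,r1:Add1,r2:8,r3:9,r4:9,r5:Add3
  c7: CDB Add1=12; issue SUB r1<-Add1  regs: r0:Add2,r1:Add1,r2:8,r3:9,r4:9,r5:Add3
  c8: CDB Add2=17; issue MUL r1<-Mul2  regs: r0:17,r1:Mul2,r2:8,r3:9,r4:9,r5:Add3
  c9: CDB Mul1=8; issue ADD r3<-Add2  regs: r0:17,r1:Mul2,r2:8,r3:Add2,r4:9,r5:Add3
  c10: CDB Add1=4; issue SUB r3<-Add1  regs: r0:17,r1:Mul2,r2:8,r3:Add1,r4:9,r5:Add3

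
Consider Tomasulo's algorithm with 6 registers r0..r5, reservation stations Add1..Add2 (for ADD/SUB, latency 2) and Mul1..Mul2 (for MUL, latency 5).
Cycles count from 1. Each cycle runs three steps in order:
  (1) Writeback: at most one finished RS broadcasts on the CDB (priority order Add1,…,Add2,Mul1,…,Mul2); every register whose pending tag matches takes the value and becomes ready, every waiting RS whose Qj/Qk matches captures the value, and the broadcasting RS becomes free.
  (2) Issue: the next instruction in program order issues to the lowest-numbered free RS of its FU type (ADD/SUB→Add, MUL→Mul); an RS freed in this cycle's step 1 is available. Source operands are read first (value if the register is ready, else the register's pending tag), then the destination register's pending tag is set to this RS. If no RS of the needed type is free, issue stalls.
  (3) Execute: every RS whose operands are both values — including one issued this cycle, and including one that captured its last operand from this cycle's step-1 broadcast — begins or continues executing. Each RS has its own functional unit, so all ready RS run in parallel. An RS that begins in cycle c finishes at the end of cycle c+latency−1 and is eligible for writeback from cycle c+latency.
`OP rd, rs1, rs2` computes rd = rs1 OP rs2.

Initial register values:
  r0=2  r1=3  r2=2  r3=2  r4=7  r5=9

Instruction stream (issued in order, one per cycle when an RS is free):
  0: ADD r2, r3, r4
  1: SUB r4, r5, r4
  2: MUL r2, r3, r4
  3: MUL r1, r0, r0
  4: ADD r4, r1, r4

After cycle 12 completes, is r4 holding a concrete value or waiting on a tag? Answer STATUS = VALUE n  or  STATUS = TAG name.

cycle 1: issue ADD r2<-Add1 // r0:2,r1:3,r2:Add1,r3:2,r4:7,r5:9
cycle 2: issue SUB r4<-Add2 // r0:2,r1:3,r2:Add1,r3:2,r4:Add2,r5:9
cycle 3: CDB Add1=9; issue MUL r2<-Mul1 // r0:2,r1:3,r2:Mul1,r3:2,r4:Add2,r5:9
cycle 4: CDB Add2=2; issue MUL r1<-Mul2 // r0:2,r1:Mul2,r2:Mul1,r3:2,r4:2,r5:9
cycle 5: issue ADD r4<-Add1 // r0:2,r1:Mul2,r2:Mul1,r3:2,r4:Add1,r5:9
cycle 6: - // r0:2,r1:Mul2,r2:Mul1,r3:2,r4:Add1,r5:9
cycle 7: - // r0:2,r1:Mul2,r2:Mul1,r3:2,r4:Add1,r5:9
cycle 8: - // r0:2,r1:Mul2,r2:Mul1,r3:2,r4:Add1,r5:9
cycle 9: CDB Mul1=4 // r0:2,r1:Mul2,r2:4,r3:2,r4:Add1,r5:9
cycle 10: CDB Mul2=4 // r0:2,r1:4,r2:4,r3:2,r4:Add1,r5:9
cycle 11: - // r0:2,r1:4,r2:4,r3:2,r4:Add1,r5:9
cycle 12: CDB Add1=6 // r0:2,r1:4,r2:4,r3:2,r4:6,r5:9

STATUS = VALUE 6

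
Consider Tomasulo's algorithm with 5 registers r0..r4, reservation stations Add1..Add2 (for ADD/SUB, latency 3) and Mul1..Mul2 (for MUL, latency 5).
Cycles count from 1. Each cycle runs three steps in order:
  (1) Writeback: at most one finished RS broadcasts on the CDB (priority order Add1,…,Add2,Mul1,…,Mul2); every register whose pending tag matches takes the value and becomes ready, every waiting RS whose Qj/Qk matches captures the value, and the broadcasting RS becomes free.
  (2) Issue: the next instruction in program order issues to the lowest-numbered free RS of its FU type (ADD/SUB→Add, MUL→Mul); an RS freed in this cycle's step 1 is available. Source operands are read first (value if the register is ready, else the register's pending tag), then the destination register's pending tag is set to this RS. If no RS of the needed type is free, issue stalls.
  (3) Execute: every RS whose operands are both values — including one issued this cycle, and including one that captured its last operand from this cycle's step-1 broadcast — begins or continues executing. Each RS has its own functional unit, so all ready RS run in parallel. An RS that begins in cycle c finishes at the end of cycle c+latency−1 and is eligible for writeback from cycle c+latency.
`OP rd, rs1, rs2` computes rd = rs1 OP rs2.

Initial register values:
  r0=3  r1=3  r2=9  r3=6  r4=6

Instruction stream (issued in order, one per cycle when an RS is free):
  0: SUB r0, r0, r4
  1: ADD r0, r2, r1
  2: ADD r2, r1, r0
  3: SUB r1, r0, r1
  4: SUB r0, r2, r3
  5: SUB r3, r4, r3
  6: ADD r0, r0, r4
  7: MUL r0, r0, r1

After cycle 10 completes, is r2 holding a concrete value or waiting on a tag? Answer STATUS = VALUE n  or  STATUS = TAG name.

  c1: issue SUB r0<-Add1  regs: r0:Add1,r1:3,r2:9,r3:6,r4:6
  c2: issue ADD r0<-Add2  regs: r0:Add2,r1:3,r2:9,r3:6,r4:6
  c3: stall  regs: r0:Add2,r1:3,r2:9,r3:6,r4:6
  c4: CDB Add1=-3; issue ADD r2<-Add1  regs: r0:Add2,r1:3,r2:Add1,r3:6,r4:6
  c5: CDB Add2=12; issue SUB r1<-Add2  regs: r0:12,r1:Add2,r2:Add1,r3:6,r4:6
  c6: stall  regs: r0:12,r1:Add2,r2:Add1,r3:6,r4:6
  c7: stall  regs: r0:12,r1:Add2,r2:Add1,r3:6,r4:6
  c8: CDB Add1=15; issue SUB r0<-Add1  regs: r0:Add1,r1:Add2,r2:15,r3:6,r4:6
  c9: CDB Add2=9; issue SUB r3<-Add2  regs: r0:Add1,r1:9,r2:15,r3:Add2,r4:6
  c10: stall  regs: r0:Add1,r1:9,r2:15,r3:Add2,r4:6

STATUS = VALUE 15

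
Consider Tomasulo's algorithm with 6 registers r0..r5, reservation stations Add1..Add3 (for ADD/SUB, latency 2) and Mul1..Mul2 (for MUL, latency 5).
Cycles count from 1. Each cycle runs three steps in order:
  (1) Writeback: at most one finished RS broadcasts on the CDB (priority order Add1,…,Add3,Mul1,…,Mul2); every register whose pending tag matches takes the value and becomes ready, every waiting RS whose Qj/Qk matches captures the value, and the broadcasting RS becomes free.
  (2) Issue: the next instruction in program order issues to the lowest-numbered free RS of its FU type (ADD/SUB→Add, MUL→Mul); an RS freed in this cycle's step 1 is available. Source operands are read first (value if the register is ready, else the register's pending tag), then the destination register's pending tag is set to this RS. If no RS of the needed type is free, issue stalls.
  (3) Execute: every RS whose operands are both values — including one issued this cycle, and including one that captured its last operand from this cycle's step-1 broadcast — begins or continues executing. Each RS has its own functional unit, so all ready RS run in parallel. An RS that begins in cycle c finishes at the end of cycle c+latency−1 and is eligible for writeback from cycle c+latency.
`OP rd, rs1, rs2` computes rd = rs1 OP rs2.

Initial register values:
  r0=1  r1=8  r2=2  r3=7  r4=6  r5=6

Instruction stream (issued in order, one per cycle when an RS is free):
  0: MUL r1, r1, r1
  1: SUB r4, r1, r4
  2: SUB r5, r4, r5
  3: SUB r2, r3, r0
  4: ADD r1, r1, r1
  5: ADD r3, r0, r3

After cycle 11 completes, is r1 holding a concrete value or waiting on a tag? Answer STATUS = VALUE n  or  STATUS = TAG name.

cycle 1: issue MUL r1<-Mul1 // r0:1,r1:Mul1,r2:2,r3:7,r4:6,r5:6
cycle 2: issue SUB r4<-Add1 // r0:1,r1:Mul1,r2:2,r3:7,r4:Add1,r5:6
cycle 3: issue SUB r5<-Add2 // r0:1,r1:Mul1,r2:2,r3:7,r4:Add1,r5:Add2
cycle 4: issue SUB r2<-Add3 // r0:1,r1:Mul1,r2:Add3,r3:7,r4:Add1,r5:Add2
cycle 5: stall // r0:1,r1:Mul1,r2:Add3,r3:7,r4:Add1,r5:Add2
cycle 6: CDB Add3=6; issue ADD r1<-Add3 // r0:1,r1:Add3,r2:6,r3:7,r4:Add1,r5:Add2
cycle 7: CDB Mul1=64; stall // r0:1,r1:Add3,r2:6,r3:7,r4:Add1,r5:Add2
cycle 8: stall // r0:1,r1:Add3,r2:6,r3:7,r4:Add1,r5:Add2
cycle 9: CDB Add1=58; issue ADD r3<-Add1 // r0:1,r1:Add3,r2:6,r3:Add1,r4:58,r5:Add2
cycle 10: CDB Add3=128 // r0:1,r1:128,r2:6,r3:Add1,r4:58,r5:Add2
cycle 11: CDB Add1=8 // r0:1,r1:128,r2:6,r3:8,r4:58,r5:Add2

STATUS = VALUE 128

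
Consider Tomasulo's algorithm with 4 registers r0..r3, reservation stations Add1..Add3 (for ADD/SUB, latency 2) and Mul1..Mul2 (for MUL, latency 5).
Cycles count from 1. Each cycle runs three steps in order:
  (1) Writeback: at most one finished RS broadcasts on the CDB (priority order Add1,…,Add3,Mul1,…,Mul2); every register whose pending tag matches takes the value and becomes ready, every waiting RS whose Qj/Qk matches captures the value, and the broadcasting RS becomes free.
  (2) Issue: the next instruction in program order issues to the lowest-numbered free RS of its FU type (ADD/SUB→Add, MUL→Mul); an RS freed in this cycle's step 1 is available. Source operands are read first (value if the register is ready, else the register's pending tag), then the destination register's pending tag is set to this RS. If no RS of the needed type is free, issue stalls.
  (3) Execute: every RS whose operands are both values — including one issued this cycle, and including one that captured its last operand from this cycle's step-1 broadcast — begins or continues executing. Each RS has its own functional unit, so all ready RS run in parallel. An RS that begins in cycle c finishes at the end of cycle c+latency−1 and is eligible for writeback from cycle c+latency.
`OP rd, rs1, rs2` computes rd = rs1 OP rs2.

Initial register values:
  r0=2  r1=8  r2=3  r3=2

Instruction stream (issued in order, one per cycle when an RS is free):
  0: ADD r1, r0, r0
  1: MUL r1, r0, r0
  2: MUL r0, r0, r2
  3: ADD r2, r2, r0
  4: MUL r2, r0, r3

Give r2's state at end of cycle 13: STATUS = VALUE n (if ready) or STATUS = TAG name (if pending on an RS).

cycle 1: issue ADD r1<-Add1 // r0:2,r1:Add1,r2:3,r3:2
cycle 2: issue MUL r1<-Mul1 // r0:2,r1:Mul1,r2:3,r3:2
cycle 3: CDB Add1=4; issue MUL r0<-Mul2 // r0:Mul2,r1:Mul1,r2:3,r3:2
cycle 4: issue ADD r2<-Add1 // r0:Mul2,r1:Mul1,r2:Add1,r3:2
cycle 5: stall // r0:Mul2,r1:Mul1,r2:Add1,r3:2
cycle 6: stall // r0:Mul2,r1:Mul1,r2:Add1,r3:2
cycle 7: CDB Mul1=4; issue MUL r2<-Mul1 // r0:Mul2,r1:4,r2:Mul1,r3:2
cycle 8: CDB Mul2=6 // r0:6,r1:4,r2:Mul1,r3:2
cycle 9: - // r0:6,r1:4,r2:Mul1,r3:2
cycle 10: CDB Add1=9 // r0:6,r1:4,r2:Mul1,r3:2
cycle 11: - // r0:6,r1:4,r2:Mul1,r3:2
cycle 12: - // r0:6,r1:4,r2:Mul1,r3:2
cycle 13: CDB Mul1=12 // r0:6,r1:4,r2:12,r3:2

STATUS = VALUE 12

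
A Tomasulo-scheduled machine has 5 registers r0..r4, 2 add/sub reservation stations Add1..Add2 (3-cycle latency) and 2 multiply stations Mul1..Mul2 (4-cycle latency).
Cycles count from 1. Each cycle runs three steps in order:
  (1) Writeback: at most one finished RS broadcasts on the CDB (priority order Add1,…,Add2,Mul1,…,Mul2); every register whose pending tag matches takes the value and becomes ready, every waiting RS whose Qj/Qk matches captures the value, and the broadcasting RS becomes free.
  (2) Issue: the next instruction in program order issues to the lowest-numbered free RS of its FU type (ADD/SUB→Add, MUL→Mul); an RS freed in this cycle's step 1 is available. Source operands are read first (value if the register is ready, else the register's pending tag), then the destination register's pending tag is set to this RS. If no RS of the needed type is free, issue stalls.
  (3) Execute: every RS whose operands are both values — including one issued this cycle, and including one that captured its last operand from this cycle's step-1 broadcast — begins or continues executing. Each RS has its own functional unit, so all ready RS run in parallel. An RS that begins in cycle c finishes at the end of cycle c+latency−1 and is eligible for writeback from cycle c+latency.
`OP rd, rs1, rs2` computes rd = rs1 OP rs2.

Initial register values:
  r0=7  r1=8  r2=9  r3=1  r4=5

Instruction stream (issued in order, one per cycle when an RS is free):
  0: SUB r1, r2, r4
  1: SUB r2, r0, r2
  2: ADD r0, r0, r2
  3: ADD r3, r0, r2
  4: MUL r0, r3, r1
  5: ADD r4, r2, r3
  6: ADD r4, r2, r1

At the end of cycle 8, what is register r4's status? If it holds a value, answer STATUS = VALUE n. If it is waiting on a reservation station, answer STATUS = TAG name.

STATUS = TAG Add1

cycle 1: issue SUB r1<-Add1 // r0:7,r1:Add1,r2:9,r3:1,r4:5
cycle 2: issue SUB r2<-Add2 // r0:7,r1:Add1,r2:Add2,r3:1,r4:5
cycle 3: stall // r0:7,r1:Add1,r2:Add2,r3:1,r4:5
cycle 4: CDB Add1=4; issue ADD r0<-Add1 // r0:Add1,r1:4,r2:Add2,r3:1,r4:5
cycle 5: CDB Add2=-2; issue ADD r3<-Add2 // r0:Add1,r1:4,r2:-2,r3:Add2,r4:5
cycle 6: issue MUL r0<-Mul1 // r0:Mul1,r1:4,r2:-2,r3:Add2,r4:5
cycle 7: stall // r0:Mul1,r1:4,r2:-2,r3:Add2,r4:5
cycle 8: CDB Add1=5; issue ADD r4<-Add1 // r0:Mul1,r1:4,r2:-2,r3:Add2,r4:Add1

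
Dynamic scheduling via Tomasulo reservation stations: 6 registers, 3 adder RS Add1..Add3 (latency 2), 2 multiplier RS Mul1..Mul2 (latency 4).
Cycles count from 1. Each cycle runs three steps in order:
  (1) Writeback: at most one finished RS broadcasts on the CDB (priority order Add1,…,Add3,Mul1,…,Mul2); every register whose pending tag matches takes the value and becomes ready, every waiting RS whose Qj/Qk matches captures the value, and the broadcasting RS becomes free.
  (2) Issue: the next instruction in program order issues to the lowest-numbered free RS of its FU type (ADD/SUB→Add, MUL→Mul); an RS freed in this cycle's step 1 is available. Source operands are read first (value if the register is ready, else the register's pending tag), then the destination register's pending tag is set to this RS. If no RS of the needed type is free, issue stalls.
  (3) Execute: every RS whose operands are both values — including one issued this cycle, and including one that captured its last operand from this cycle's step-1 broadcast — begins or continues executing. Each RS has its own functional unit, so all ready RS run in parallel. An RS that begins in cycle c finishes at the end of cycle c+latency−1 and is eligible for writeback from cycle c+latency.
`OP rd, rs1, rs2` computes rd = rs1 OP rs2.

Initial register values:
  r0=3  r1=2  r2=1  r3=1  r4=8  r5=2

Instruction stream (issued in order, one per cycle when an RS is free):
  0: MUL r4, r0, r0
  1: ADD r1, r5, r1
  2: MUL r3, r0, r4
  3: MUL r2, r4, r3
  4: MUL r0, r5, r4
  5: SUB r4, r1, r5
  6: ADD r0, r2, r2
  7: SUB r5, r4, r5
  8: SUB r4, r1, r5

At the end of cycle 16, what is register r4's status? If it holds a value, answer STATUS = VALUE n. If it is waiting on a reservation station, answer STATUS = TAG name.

STATUS = VALUE 4

c1: issue MUL r4<-Mul1 | r0:3,r1:2,r2:1,r3:1,r4:Mul1,r5:2
c2: issue ADD r1<-Add1 | r0:3,r1:Add1,r2:1,r3:1,r4:Mul1,r5:2
c3: issue MUL r3<-Mul2 | r0:3,r1:Add1,r2:1,r3:Mul2,r4:Mul1,r5:2
c4: CDB Add1=4; stall | r0:3,r1:4,r2:1,r3:Mul2,r4:Mul1,r5:2
c5: CDB Mul1=9; issue MUL r2<-Mul1 | r0:3,r1:4,r2:Mul1,r3:Mul2,r4:9,r5:2
c6: stall | r0:3,r1:4,r2:Mul1,r3:Mul2,r4:9,r5:2
c7: stall | r0:3,r1:4,r2:Mul1,r3:Mul2,r4:9,r5:2
c8: stall | r0:3,r1:4,r2:Mul1,r3:Mul2,r4:9,r5:2
c9: CDB Mul2=27; issue MUL r0<-Mul2 | r0:Mul2,r1:4,r2:Mul1,r3:27,r4:9,r5:2
c10: issue SUB r4<-Add1 | r0:Mul2,r1:4,r2:Mul1,r3:27,r4:Add1,r5:2
c11: issue ADD r0<-Add2 | r0:Add2,r1:4,r2:Mul1,r3:27,r4:Add1,r5:2
c12: CDB Add1=2; issue SUB r5<-Add1 | r0:Add2,r1:4,r2:Mul1,r3:27,r4:2,r5:Add1
c13: CDB Mul1=243; issue SUB r4<-Add3 | r0:Add2,r1:4,r2:243,r3:27,r4:Add3,r5:Add1
c14: CDB Add1=0 | r0:Add2,r1:4,r2:243,r3:27,r4:Add3,r5:0
c15: CDB Add2=486 | r0:486,r1:4,r2:243,r3:27,r4:Add3,r5:0
c16: CDB Add3=4 | r0:486,r1:4,r2:243,r3:27,r4:4,r5:0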